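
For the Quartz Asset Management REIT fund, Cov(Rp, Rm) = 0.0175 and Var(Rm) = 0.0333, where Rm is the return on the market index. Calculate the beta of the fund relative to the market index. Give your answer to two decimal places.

0.53

β = Cov(Rp, Rm) / Var(Rm) = 0.0175 / 0.0333 = 0.5255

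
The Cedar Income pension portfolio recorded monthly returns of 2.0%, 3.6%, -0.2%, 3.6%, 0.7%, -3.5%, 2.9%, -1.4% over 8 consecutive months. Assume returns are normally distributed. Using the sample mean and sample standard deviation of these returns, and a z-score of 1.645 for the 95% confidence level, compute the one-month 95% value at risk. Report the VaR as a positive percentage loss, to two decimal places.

Mean return r̄ = 7.70 / 8 = 0.9625%
Sample σ = √[Σ(r − r̄)² / 7] = √[45.6588 / 7] = √6.5227 = 2.5540%
VaR = −(r̄ − z·σ) = −(0.9625 − 1.645 × 2.5540) = −(-3.2388) = 3.2388%

3.24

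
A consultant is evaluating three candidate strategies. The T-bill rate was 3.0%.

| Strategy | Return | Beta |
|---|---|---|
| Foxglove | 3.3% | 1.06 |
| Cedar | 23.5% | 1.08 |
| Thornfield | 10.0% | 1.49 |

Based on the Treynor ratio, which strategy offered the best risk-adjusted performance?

Cedar

Foxglove: Treynor = (3.3% − 3.0%) / 1.06 = 0.283
Cedar: Treynor = (23.5% − 3.0%) / 1.08 = 18.981
Thornfield: Treynor = (10.0% − 3.0%) / 1.49 = 4.698
Highest: Cedar (18.981).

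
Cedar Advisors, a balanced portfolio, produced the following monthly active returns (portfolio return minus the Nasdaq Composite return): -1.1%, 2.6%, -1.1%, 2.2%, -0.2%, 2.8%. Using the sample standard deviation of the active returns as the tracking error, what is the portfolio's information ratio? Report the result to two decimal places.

r̄ = (-1.1 + 2.6 − 1.1 + 2.2 − 0.2 + 2.8) / 6 = 5.20 / 6 = 0.8667%
Σ(r − r̄)² = (-1.1 − 0.8667)² + (2.6 − 0.8667)² + (-1.1 − 0.8667)² + … = 17.3933
σ = √[17.3933 / 5] = 1.8651%
IR = r̄ / tracking error = 0.8667 / 1.8651 = 0.4647

0.46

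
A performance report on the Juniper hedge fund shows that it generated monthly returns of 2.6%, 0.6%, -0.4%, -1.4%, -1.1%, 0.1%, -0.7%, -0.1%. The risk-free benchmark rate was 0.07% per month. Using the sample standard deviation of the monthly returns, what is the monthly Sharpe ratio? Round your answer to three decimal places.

-0.096

r̄ = (2.6 + 0.6 − 0.4 − 1.4 − 1.1 + 0.1 − 0.7 − 0.1) / 8 = -0.40 / 8 = -0.0500%
Σ(r − r̄)² = (2.6 − (-0.0500))² + (0.6 − (-0.0500))² + … = 10.9400
σ = √[10.9400 / 7] = 1.2501%
Sharpe = (r̄ − rf) / σ = (-0.0500 − 0.07) / 1.2501 = -0.1200 / 1.2501 = -0.0960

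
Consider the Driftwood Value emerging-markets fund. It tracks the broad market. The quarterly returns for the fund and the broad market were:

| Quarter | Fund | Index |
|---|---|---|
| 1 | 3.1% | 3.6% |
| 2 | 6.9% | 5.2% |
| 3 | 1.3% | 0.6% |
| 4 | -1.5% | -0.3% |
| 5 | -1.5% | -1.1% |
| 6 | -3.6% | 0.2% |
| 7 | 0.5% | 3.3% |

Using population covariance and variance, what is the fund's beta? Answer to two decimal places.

1.26

r̄p = 0.7429%,  r̄m = 1.6429%
Cov = Σ(rp − r̄p)(rm − r̄m) / 7 = 6.0439
Var(rm) = Σ(rm − r̄m)² / 7 = 4.8139
β = Cov / Var = 6.0439 / 4.8139 = 1.2555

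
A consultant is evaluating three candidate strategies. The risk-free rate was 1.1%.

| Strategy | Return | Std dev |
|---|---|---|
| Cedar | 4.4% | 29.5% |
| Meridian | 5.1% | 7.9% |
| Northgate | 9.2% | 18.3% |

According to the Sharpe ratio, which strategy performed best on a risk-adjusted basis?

Cedar: Sharpe ratio = (4.4% − 1.1%) / 29.5% = 0.112
Meridian: Sharpe ratio = (5.1% − 1.1%) / 7.9% = 0.506
Northgate: Sharpe ratio = (9.2% − 1.1%) / 18.3% = 0.443
Highest: Meridian (0.506).

Meridian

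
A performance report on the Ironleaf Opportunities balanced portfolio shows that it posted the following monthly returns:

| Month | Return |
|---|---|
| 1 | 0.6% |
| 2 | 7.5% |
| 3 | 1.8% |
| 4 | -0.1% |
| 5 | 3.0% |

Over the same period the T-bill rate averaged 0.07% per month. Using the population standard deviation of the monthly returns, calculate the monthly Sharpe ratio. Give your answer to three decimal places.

0.927

μ = (0.6 + 7.5 + 1.8 − 0.1 + 3) / 5 = 2.5600%
Σ(r − μ)² = (0.6 − 2.5600)² + (7.5 − 2.5600)² + (1.8 − 2.5600)² + … = 36.0920
population σ = √(36.0920 / 5) = √7.2184 = 2.6867%
Sharpe = (μ − rf) / σ = (2.5600 − 0.07) / 2.6867 = 2.4900 / 2.6867 = 0.9268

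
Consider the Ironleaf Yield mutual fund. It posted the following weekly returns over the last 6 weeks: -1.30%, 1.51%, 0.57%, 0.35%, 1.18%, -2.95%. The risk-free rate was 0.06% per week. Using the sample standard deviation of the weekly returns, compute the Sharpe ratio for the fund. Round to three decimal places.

r̄ = (-1.3 + 1.51 + 0.57 + 0.35 + 1.18 − 2.95) / 6 = -0.1067%
Sample std dev = √[14.4441 / 5] = 1.6997%
Sharpe = (r̄ − rf) / σ = (-0.1067 − 0.06) / 1.6997 = -0.1667 / 1.6997 = -0.0981

-0.098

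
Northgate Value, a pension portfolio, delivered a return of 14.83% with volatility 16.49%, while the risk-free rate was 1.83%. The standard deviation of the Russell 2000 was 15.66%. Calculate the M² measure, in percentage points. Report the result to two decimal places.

14.18

Sharpe = (Rp − Rf) / σp = (14.83% − 1.83%) / 16.49% = 0.7884
M² = Rf + Sharpe × σm = 1.83% + 0.7884 × 15.66% = 14.1763%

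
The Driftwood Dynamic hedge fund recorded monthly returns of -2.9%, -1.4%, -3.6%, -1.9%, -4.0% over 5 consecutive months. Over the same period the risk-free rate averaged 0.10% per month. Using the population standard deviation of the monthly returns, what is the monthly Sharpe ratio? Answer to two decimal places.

-2.90

μ = (-2.9 − 1.4 − 3.6 − 1.9 − 4) / 5 = -13.80 / 5 = -2.7600%
Σ(r − μ)² = (-2.9 − (-2.7600))² + (-1.4 − (-2.7600))² + (-3.6 − (-2.7600))² + … = 4.8520
population σ = √(4.8520 / 5) = √0.9704 = 0.9851%
Sharpe = (μ − rf) / σ = (-2.7600 − 0.1) / 0.9851 = -2.8600 / 0.9851 = -2.9033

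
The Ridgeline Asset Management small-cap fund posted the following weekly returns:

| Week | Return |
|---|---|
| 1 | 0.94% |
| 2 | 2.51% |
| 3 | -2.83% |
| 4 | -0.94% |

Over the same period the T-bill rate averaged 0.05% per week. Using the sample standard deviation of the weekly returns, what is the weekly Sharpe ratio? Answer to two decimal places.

r̄ = (0.94 + 2.51 − 2.83 − 0.94) / 4 = -0.0800%
Σ(r − r̄)² = (0.94 − (-0.0800))² + (2.51 − (-0.0800))² + (-2.83 − (-0.0800))² + … = 16.0506
sample σ = √(16.0506 / 3) = √5.3502 = 2.3130%
Sharpe = (r̄ − rf) / σ = (-0.0800 − 0.05) / 2.3130 = -0.1300 / 2.3130 = -0.0562

-0.06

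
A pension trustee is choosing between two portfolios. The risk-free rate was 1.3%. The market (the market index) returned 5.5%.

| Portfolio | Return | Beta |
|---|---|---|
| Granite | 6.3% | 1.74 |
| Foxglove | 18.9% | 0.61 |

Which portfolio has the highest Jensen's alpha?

Granite: α = 6.3% − [1.3% + 1.74 × (5.5% − 1.3%)] = -2.308
Foxglove: α = 18.9% − [1.3% + 0.61 × (5.5% − 1.3%)] = 15.038
Highest: Foxglove (15.038).

Foxglove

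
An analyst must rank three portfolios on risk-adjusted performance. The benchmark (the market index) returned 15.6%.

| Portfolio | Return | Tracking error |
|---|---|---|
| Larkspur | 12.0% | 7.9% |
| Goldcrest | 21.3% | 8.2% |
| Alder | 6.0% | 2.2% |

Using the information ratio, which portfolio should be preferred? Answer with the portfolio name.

Goldcrest

Larkspur: IR = (12.0% − 15.6%) / 7.9% = -0.456
Goldcrest: IR = (21.3% − 15.6%) / 8.2% = 0.695
Alder: IR = (6.0% − 15.6%) / 2.2% = -4.364
Highest: Goldcrest (0.695).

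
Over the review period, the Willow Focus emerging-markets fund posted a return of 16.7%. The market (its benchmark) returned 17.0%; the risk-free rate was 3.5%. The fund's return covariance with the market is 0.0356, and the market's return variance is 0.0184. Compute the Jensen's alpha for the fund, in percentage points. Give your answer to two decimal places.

β = Cov / Var = 0.0356 / 0.0184 = 1.9348
E[R] = Rf + β(Rm − Rf) = 3.5% + 1.9348 × (17.0% − 3.5%) = 29.6198%
α = Rp − E[R] = 16.7% − 29.6198% = -12.9198

-12.92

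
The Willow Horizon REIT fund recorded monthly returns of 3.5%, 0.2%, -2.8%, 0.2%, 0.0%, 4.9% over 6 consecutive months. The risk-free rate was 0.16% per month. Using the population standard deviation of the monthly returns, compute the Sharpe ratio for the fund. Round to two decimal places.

Mean return μ = 6.00 / 6 = 1.0000%
Σ(r − μ)² = (3.5 − 1.0000)² + (0.2 − 1.0000)² + … = 38.1800
population σ = √(38.1800 / 6) = √6.3633 = 2.5226%
Sharpe = (μ − rf) / σ = (1.0000 − 0.16) / 2.5226 = 0.8400 / 2.5226 = 0.3330

0.33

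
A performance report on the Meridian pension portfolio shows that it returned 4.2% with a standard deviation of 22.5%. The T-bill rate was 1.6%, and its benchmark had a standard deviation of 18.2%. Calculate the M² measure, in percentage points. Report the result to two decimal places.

Sharpe = (Rp − Rf) / σp = (4.2% − 1.6%) / 22.5% = 0.1156
M² = Rf + Sharpe × σm = 1.6% + 0.1156 × 18.2% = 3.7039%

3.70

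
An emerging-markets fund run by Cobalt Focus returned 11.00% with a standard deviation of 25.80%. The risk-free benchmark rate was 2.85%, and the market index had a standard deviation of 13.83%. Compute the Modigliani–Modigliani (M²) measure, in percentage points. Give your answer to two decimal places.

Sharpe = (Rp − Rf) / σp = (11.00% − 2.85%) / 25.80% = 0.3159
M² = Rf + Sharpe × σm = 2.85% + 0.3159 × 13.83% = 7.2189%

7.22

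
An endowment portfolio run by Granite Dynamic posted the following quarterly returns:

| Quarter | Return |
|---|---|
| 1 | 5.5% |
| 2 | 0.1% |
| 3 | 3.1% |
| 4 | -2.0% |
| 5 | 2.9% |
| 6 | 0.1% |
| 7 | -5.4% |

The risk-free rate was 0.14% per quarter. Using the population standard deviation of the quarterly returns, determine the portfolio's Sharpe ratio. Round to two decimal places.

Mean return r̄ = 4.30 / 7 = 0.6143%
Σ(r − r̄)² = (5.5 − 0.6143)² + (0.1 − 0.6143)² + (3.1 − 0.6143)² + … = 78.8086
σ = √[78.8086 / 7] = 3.3553%
Sharpe = (r̄ − rf) / σ = (0.6143 − 0.14) / 3.3553 = 0.4743 / 3.3553 = 0.1414

0.14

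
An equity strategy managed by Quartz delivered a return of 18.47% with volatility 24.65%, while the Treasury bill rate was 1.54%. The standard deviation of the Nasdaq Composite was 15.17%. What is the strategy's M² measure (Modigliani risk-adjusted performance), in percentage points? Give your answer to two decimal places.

Sharpe = (Rp − Rf) / σp = (18.47% − 1.54%) / 24.65% = 0.6868
M² = Rf + Sharpe × σm = 1.54% + 0.6868 × 15.17% = 11.9588%

11.96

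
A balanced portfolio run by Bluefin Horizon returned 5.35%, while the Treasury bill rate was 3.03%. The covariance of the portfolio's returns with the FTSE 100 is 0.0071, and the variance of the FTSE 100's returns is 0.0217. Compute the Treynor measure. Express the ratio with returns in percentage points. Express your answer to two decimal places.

7.09

β = Cov / Var = 0.0071 / 0.0217 = 0.3272
Treynor = (Rp − Rf) / β = (5.35% − 3.03%) / 0.3272 = 2.32 / 0.3272 = 7.0905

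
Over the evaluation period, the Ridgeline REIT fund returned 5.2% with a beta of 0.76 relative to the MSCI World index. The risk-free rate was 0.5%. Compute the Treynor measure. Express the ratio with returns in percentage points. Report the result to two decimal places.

Treynor = (Rp − Rf) / β = (5.2% − 0.5%) / 0.76 = 4.70 / 0.76 = 6.1842

6.18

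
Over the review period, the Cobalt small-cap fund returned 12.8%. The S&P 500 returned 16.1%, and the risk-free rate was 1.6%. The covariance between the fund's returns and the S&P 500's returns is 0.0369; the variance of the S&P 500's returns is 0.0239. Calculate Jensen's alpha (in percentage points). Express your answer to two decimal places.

β = Cov / Var = 0.0369 / 0.0239 = 1.5439
E[R] = Rf + β(Rm − Rf) = 1.6% + 1.5439 × (16.1% − 1.6%) = 23.9866%
α = Rp − E[R] = 12.8% − 23.9866% = -11.1866

-11.19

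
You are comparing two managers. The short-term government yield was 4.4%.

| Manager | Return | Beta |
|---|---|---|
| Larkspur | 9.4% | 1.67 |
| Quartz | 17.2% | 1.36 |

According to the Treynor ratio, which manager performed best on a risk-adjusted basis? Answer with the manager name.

Larkspur: Treynor = (9.4% − 4.4%) / 1.67 = 2.994
Quartz: Treynor = (17.2% − 4.4%) / 1.36 = 9.412
Highest: Quartz (9.412).

Quartz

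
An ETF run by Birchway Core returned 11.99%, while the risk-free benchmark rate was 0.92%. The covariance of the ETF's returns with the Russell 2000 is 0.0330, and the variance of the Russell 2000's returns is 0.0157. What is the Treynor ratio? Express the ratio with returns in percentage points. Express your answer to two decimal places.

5.27

β = Cov / Var = 0.0330 / 0.0157 = 2.1019
Treynor = (Rp − Rf) / β = (11.99% − 0.92%) / 2.1019 = 11.07 / 2.1019 = 5.2667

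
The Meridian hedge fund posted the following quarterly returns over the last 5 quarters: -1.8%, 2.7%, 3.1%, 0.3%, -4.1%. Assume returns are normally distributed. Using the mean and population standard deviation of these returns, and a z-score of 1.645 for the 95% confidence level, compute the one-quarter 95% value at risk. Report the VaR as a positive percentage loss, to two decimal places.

4.44

r̄ = (-1.8 + 2.7 + 3.1 + 0.3 − 4.1) / 5 = 0.20 / 5 = 0.0400%
Σ(r − r̄)² = (-1.8 − 0.0400)² + (2.7 − 0.0400)² + … = 37.0320
population σ = √(37.0320 / 5) = √7.4064 = 2.7215%
VaR = −(r̄ − z·σ) = −(0.0400 − 1.645 × 2.7215) = −(-4.4369) = 4.4369%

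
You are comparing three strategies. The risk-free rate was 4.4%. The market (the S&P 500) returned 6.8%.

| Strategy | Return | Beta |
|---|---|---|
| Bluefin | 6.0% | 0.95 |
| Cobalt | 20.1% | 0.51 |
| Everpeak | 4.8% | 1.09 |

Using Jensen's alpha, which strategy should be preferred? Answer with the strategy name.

Cobalt

Bluefin: α = 6.0% − [4.4% + 0.95 × (6.8% − 4.4%)] = -0.680
Cobalt: α = 20.1% − [4.4% + 0.51 × (6.8% − 4.4%)] = 14.476
Everpeak: α = 4.8% − [4.4% + 1.09 × (6.8% − 4.4%)] = -2.216
Highest: Cobalt (14.476).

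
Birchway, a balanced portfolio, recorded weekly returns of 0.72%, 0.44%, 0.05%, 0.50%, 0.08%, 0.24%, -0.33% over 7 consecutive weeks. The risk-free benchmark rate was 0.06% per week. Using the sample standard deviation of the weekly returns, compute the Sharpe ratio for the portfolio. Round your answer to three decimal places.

r̄ = (0.72 + 0.44 + 0.05 + 0.5 + 0.08 + 0.24 − 0.33) / 7 = 1.700 / 7 = 0.2429%
Σ(r − r̄)² = (0.72 − 0.2429)² + (0.44 − 0.2429)² + (0.05 − 0.2429)² + … = 0.7245
sample σ = √(0.7245 / 6) = √0.1208 = 0.3476%
Sharpe = (r̄ − rf) / σ = (0.2429 − 0.06) / 0.3476 = 0.1829 / 0.3476 = 0.5262

0.526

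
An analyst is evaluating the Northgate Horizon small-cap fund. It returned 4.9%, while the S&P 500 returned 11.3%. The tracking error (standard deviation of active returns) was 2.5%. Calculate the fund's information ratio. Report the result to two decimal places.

-2.56

IR = (Rp − Rb) / TE = (4.9% − 11.3%) / 2.5% = -6.40% / 2.5% = -2.5600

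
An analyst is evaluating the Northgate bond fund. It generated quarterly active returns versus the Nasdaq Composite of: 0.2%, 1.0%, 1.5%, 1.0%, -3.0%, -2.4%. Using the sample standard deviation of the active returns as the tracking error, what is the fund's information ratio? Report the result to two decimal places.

-0.15

μ = (0.2 + 1 + 1.5 + 1 − 3 − 2.4) / 6 = -1.70 / 6 = -0.2833%
Sample std dev = √[18.5683 / 5] = 1.9271%
IR = μ / tracking error = -0.2833 / 1.9271 = -0.1470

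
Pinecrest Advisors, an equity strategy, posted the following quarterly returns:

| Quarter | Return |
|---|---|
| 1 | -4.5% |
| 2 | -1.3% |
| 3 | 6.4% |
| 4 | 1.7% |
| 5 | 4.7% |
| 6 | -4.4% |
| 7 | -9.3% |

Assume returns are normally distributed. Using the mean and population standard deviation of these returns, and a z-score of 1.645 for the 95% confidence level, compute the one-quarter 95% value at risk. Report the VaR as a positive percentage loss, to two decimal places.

9.47

Mean return μ = -6.70 / 7 = -0.9571%
Population std dev = √[187.3171 / 7] = 5.1730%
VaR = −(μ − z·σ) = −(-0.9571 − 1.645 × 5.1730) = −(-9.4667) = 9.4667%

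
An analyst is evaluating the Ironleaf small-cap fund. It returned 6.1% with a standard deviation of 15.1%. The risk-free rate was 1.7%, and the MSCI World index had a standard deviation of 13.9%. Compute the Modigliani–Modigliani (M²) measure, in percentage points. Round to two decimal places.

5.75

Sharpe = (Rp − Rf) / σp = (6.1% − 1.7%) / 15.1% = 0.2914
M² = Rf + Sharpe × σm = 1.7% + 0.2914 × 13.9% = 5.7505%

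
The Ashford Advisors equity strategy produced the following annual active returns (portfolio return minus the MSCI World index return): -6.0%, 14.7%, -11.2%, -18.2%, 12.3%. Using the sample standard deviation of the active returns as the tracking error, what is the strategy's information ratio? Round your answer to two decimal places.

-0.12

Mean return r̄ = -8.40 / 5 = -1.6800%
Σ(r − r̄)² = (-6 − (-1.6800))² + (14.7 − (-1.6800))² + (-11.2 − (-1.6800))² + … = 845.9480
sample σ = √(845.9480 / 4) = √211.4870 = 14.5426%
IR = r̄ / tracking error = -1.6800 / 14.5426 = -0.1155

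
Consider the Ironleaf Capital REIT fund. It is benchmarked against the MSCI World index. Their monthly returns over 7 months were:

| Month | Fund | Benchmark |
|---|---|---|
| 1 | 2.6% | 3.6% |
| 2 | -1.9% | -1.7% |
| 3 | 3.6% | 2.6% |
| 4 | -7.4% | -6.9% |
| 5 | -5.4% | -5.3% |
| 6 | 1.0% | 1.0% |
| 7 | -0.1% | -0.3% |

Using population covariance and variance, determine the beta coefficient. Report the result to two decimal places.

1.03

r̄p = -1.0857%,  r̄m = -1.0000%
Cov = Σ(rp − r̄p)(rm − r̄m) / 7 = 13.5800
Var(rm) = Σ(rm − r̄m)² / 7 = 13.2000
β = Cov / Var = 13.5800 / 13.2000 = 1.0288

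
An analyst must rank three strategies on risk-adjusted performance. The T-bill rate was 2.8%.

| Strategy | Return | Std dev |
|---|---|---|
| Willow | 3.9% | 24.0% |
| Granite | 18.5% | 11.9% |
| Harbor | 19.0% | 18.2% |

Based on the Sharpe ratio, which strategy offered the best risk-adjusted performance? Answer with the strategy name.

Willow: Sharpe ratio = (3.9% − 2.8%) / 24.0% = 0.046
Granite: Sharpe ratio = (18.5% − 2.8%) / 11.9% = 1.319
Harbor: Sharpe ratio = (19.0% − 2.8%) / 18.2% = 0.890
Highest: Granite (1.319).

Granite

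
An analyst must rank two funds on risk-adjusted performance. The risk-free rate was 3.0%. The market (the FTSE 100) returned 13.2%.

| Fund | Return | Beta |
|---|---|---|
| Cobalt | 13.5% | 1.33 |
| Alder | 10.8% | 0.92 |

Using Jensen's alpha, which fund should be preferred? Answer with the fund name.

Alder

Cobalt: α = 13.5% − [3.0% + 1.33 × (13.2% − 3.0%)] = -3.066
Alder: α = 10.8% − [3.0% + 0.92 × (13.2% − 3.0%)] = -1.584
Highest: Alder (-1.584).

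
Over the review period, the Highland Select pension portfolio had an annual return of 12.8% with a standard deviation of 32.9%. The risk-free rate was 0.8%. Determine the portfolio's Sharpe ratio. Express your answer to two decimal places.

Sharpe = (Rp − Rf) / σp = (12.8% − 0.8%) / 32.9% = 12.00% / 32.9% = 0.3647

0.36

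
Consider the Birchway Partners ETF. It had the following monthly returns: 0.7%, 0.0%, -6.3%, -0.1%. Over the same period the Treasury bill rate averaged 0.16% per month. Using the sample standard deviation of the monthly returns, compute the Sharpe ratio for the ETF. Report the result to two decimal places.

-0.48

r̄ = (0.7 + 0 − 6.3 − 0.1) / 4 = -1.4250%
Σ(r − r̄)² = 32.0675; sample σ = √(32.0675/3) = 3.2694%
Sharpe = (r̄ − rf) / σ = (-1.4250 − 0.16) / 3.2694 = -1.5850 / 3.2694 = -0.4848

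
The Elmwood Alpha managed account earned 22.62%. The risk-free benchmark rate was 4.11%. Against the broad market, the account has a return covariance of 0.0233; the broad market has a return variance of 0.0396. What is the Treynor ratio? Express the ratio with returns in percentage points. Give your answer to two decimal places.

31.46

β = Cov / Var = 0.0233 / 0.0396 = 0.5884
Treynor = (Rp − Rf) / β = (22.62% − 4.11%) / 0.5884 = 18.51 / 0.5884 = 31.4582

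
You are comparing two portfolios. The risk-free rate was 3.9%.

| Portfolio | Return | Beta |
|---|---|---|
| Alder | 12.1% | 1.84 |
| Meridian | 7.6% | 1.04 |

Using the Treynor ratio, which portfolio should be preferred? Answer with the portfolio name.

Alder

Alder: Treynor = (12.1% − 3.9%) / 1.84 = 4.457
Meridian: Treynor = (7.6% − 3.9%) / 1.04 = 3.558
Highest: Alder (4.457).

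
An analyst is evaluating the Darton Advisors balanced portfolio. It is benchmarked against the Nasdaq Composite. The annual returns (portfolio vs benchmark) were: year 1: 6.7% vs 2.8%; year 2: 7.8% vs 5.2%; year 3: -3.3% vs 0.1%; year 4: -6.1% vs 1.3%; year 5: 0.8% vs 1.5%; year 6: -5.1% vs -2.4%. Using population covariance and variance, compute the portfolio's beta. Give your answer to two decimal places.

1.95

r̄p = 0.1333%,  r̄m = 1.4167%
Cov = Σ(rp − r̄p)(rm − r̄m) / 6 = 10.5611
Var(rm) = Σ(rm − r̄m)² / 6 = 5.4247
β = Cov / Var = 10.5611 / 5.4247 = 1.9469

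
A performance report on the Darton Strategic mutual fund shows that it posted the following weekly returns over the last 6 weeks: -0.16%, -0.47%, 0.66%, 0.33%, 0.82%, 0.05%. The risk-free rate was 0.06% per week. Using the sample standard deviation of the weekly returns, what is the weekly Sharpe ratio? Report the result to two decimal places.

Mean return r̄ = 1.230 / 6 = 0.2050%
Σ(r − r̄)² = (-0.16 − 0.2050)² + (-0.47 − 0.2050)² + (0.66 − 0.2050)² + … = 1.2138
σ = √[1.2138 / 5] = 0.4927%
Sharpe = (r̄ − rf) / σ = (0.2050 − 0.06) / 0.4927 = 0.1450 / 0.4927 = 0.2943

0.29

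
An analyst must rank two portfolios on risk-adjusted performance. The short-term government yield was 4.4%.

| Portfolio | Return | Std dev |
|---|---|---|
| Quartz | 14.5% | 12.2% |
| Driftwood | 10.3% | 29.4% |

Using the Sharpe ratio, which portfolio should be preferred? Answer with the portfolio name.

Quartz: Sharpe ratio = (14.5% − 4.4%) / 12.2% = 0.828
Driftwood: Sharpe ratio = (10.3% − 4.4%) / 29.4% = 0.201
Highest: Quartz (0.828).

Quartz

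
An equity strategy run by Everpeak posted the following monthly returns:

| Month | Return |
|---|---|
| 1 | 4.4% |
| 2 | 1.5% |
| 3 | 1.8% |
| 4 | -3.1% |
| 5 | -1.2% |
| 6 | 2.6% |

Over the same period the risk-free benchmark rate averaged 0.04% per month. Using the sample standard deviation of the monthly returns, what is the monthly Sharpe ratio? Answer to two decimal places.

μ = (4.4 + 1.5 + 1.8 − 3.1 − 1.2 + 2.6) / 6 = 6.00 / 6 = 1.0000%
Σ(r − μ)² = 36.6600; sample σ = √(36.6600/5) = 2.7078%
Sharpe = (μ − rf) / σ = (1.0000 − 0.04) / 2.7078 = 0.9600 / 2.7078 = 0.3545

0.35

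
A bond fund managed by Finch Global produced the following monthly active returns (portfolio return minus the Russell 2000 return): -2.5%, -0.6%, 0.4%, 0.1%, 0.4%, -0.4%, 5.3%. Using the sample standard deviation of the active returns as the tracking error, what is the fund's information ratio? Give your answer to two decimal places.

0.16

r̄ = (-2.5 − 0.6 + 0.4 + 0.1 + 0.4 − 0.4 + 5.3) / 7 = 2.70 / 7 = 0.3857%
Σ(r − r̄)² = 34.1486; sample σ = √(34.1486/6) = 2.3857%
IR = r̄ / tracking error = 0.3857 / 2.3857 = 0.1617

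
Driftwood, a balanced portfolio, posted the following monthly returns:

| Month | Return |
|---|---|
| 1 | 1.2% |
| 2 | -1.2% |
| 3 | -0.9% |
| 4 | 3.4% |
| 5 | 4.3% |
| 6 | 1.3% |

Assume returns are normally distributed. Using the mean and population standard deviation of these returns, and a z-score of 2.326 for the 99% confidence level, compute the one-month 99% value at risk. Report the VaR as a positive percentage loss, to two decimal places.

r̄ = (1.2 − 1.2 − 0.9 + 3.4 + 4.3 + 1.3) / 6 = 8.10 / 6 = 1.3500%
Σ(r − r̄)² = 24.4950; population σ = √(24.4950/6) = 2.0205%
VaR = −(r̄ − z·σ) = −(1.3500 − 2.326 × 2.0205) = −(-3.3497) = 3.3497%

3.35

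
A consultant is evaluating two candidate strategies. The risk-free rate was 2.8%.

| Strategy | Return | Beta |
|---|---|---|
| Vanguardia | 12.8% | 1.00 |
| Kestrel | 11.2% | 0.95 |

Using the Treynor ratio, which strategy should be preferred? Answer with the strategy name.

Vanguardia

Vanguardia: Treynor = (12.8% − 2.8%) / 1.00 = 10.000
Kestrel: Treynor = (11.2% − 2.8%) / 0.95 = 8.842
Highest: Vanguardia (10.000).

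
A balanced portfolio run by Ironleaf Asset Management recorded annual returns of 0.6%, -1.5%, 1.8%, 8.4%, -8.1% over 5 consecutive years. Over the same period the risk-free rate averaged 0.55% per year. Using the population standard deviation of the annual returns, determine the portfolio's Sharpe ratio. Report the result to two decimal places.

r̄ = (0.6 − 1.5 + 1.8 + 8.4 − 8.1) / 5 = 0.2400%
Σ(r − r̄)² = (0.6 − 0.2400)² + (-1.5 − 0.2400)² + (1.8 − 0.2400)² + … = 141.7320
population σ = √(141.7320 / 5) = √28.3464 = 5.3241%
Sharpe = (r̄ − rf) / σ = (0.2400 − 0.55) / 5.3241 = -0.3100 / 5.3241 = -0.0582

-0.06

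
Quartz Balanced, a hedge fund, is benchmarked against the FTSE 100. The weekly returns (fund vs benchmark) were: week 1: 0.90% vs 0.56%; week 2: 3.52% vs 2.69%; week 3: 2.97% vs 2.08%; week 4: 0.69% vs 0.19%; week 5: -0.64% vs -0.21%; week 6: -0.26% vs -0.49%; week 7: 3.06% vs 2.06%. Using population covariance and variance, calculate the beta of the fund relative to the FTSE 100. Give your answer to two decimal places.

1.32

r̄p = 1.4629%,  r̄m = 0.9829%
Cov = Σ(rp − r̄p)(rm − r̄m) / 7 = 1.8261
Var(rm) = Σ(rm − r̄m)² / 7 = 1.3826
β = Cov / Var = 1.8261 / 1.3826 = 1.3208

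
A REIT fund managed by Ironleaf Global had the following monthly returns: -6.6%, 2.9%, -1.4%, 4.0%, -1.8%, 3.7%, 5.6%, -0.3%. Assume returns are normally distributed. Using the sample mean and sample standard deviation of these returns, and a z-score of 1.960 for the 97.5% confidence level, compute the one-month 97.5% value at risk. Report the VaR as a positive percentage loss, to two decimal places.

r̄ = (-6.6 + 2.9 − 1.4 + 4 − 1.8 + 3.7 + 5.6 − 0.3) / 8 = 6.10 / 8 = 0.7625%
Σ(r − r̄)² = 113.6588; sample σ = √(113.6588/7) = 4.0295%
VaR = −(r̄ − z·σ) = −(0.7625 − 1.960 × 4.0295) = −(-7.1353) = 7.1353%

7.14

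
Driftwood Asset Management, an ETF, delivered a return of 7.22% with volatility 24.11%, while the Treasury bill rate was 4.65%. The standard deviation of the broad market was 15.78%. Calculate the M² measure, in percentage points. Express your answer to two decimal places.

Sharpe = (Rp − Rf) / σp = (7.22% − 4.65%) / 24.11% = 0.1066
M² = Rf + Sharpe × σm = 4.65% + 0.1066 × 15.78% = 6.3321%

6.33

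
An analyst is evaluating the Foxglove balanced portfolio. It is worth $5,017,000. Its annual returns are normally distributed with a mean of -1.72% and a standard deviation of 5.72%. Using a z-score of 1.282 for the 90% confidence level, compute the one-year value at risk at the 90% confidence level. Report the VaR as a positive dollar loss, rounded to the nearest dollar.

Return at the 90% tail: μ − z·σ = -1.72% − 1.282 × 5.72% = -1.72 − 7.33304 = -9.05304%
VaR = −(-9.05304%) × $5,017,000 = 9.05304% × $5,017,000 = $454,191

$454,191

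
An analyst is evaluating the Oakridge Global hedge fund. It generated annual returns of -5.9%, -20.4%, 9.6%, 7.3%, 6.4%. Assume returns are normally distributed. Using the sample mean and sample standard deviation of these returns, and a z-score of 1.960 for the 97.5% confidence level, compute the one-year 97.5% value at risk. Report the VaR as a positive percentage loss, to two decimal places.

25.31

Mean return r̄ = -3.00 / 5 = -0.6000%
Σ(r − r̄)² = (-5.9 − (-0.6000))² + (-20.4 − (-0.6000))² + … = 635.5800
sample σ = √(635.5800 / 4) = √158.8950 = 12.6054%
VaR = −(r̄ − z·σ) = −(-0.6000 − 1.960 × 12.6054) = −(-25.3066) = 25.3066%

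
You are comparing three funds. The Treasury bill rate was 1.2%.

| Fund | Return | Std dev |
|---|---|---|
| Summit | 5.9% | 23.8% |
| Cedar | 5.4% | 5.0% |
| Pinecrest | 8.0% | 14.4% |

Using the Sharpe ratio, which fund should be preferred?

Summit: Sharpe ratio = (5.9% − 1.2%) / 23.8% = 0.197
Cedar: Sharpe ratio = (5.4% − 1.2%) / 5.0% = 0.840
Pinecrest: Sharpe ratio = (8.0% − 1.2%) / 14.4% = 0.472
Highest: Cedar (0.840).

Cedar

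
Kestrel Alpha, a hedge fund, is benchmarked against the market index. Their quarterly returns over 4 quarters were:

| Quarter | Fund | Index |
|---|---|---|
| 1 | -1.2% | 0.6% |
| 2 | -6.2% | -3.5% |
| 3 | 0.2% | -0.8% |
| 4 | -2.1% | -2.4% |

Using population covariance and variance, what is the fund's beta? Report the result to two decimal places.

r̄p = -2.3250%,  r̄m = -1.5250%
Cov = Σ(rp − r̄p)(rm − r̄m) / 4 = 2.9194
Var(rm) = Σ(rm − r̄m)² / 4 = 2.4269
β = Cov / Var = 2.9194 / 2.4269 = 1.2029

1.20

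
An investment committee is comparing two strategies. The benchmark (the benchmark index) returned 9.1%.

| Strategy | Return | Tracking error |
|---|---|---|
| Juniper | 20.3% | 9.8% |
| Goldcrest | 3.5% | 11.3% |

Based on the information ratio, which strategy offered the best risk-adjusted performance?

Juniper

Juniper: IR = (20.3% − 9.1%) / 9.8% = 1.143
Goldcrest: IR = (3.5% − 9.1%) / 11.3% = -0.496
Highest: Juniper (1.143).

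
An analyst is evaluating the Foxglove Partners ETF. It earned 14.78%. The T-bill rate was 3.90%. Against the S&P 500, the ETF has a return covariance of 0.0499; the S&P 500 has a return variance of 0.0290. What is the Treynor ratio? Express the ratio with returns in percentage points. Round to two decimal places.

β = Cov / Var = 0.0499 / 0.0290 = 1.7207
Treynor = (Rp − Rf) / β = (14.78% − 3.90%) / 1.7207 = 10.88 / 1.7207 = 6.3230

6.32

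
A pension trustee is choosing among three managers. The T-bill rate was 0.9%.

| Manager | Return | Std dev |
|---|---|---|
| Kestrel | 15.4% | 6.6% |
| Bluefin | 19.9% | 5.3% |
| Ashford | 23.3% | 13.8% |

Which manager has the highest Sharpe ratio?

Bluefin

Kestrel: Sharpe ratio = (15.4% − 0.9%) / 6.6% = 2.197
Bluefin: Sharpe ratio = (19.9% − 0.9%) / 5.3% = 3.585
Ashford: Sharpe ratio = (23.3% − 0.9%) / 13.8% = 1.623
Highest: Bluefin (3.585).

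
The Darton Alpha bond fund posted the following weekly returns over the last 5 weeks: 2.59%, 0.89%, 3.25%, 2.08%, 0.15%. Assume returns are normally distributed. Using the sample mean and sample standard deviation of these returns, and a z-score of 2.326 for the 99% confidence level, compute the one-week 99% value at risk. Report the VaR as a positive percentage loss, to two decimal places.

1.14

Mean return r̄ = 8.960 / 5 = 1.7920%
Sample std dev = √[6.3553 / 4] = 1.2605%
VaR = −(r̄ − z·σ) = −(1.7920 − 2.326 × 1.2605) = −(-1.1399) = 1.1399%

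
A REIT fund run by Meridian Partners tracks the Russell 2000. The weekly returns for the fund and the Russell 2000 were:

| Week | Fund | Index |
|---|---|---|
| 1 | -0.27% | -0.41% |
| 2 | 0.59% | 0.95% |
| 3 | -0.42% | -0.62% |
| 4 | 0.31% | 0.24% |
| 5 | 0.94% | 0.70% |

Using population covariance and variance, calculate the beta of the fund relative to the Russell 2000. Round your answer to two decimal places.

r̄p = 0.2300%,  r̄m = 0.1720%
Cov = Σ(rp − r̄p)(rm − r̄m) / 5 = 0.2932
Var(rm) = Σ(rm − r̄m)² / 5 = 0.3709
β = Cov / Var = 0.2932 / 0.3709 = 0.7905

0.79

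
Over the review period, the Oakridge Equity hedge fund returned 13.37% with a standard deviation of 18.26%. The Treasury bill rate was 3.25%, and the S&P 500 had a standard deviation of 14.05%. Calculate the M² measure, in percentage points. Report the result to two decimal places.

Sharpe = (Rp − Rf) / σp = (13.37% − 3.25%) / 18.26% = 0.5542
M² = Rf + Sharpe × σm = 3.25% + 0.5542 × 14.05% = 11.0365%

11.04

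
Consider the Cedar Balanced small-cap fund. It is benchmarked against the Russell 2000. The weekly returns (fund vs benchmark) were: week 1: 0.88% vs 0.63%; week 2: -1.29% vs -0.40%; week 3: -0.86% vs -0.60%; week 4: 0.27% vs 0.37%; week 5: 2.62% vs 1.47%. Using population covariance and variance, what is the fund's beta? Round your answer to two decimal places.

r̄p = 0.3240%,  r̄m = 0.2940%
Cov = Σ(rp − r̄p)(rm − r̄m) / 5 = 1.0123
Var(rm) = Σ(rm − r̄m)² / 5 = 0.5565
β = Cov / Var = 1.0123 / 0.5565 = 1.8190

1.82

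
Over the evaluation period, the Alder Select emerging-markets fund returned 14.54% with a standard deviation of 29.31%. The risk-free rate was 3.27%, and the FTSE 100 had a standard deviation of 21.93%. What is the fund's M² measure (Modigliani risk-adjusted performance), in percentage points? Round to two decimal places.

Sharpe = (Rp − Rf) / σp = (14.54% − 3.27%) / 29.31% = 0.3845
M² = Rf + Sharpe × σm = 3.27% + 0.3845 × 21.93% = 11.7021%

11.70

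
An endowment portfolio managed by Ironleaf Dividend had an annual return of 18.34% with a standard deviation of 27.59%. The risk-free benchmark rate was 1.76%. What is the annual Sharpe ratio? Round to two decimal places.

0.60

Sharpe = (Rp − Rf) / σp = (18.34% − 1.76%) / 27.59% = 16.58% / 27.59% = 0.6009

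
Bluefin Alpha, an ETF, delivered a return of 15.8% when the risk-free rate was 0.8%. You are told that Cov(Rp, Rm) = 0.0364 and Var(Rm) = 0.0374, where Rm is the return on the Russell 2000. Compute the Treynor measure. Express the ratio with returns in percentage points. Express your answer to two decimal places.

β = Cov / Var = 0.0364 / 0.0374 = 0.9733
Treynor = (Rp − Rf) / β = (15.8% − 0.8%) / 0.9733 = 15.00 / 0.9733 = 15.4115

15.41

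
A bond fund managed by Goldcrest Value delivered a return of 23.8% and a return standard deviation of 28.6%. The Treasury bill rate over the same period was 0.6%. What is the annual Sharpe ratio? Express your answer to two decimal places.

Sharpe = (Rp − Rf) / σp = (23.8% − 0.6%) / 28.6% = 23.20% / 28.6% = 0.8112

0.81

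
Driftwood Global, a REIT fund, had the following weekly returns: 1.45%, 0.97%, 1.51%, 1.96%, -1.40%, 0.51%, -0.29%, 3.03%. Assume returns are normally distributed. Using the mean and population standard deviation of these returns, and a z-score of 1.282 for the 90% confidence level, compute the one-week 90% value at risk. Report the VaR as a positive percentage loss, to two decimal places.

0.68

Mean return μ = 7.740 / 8 = 0.9675%
Σ(r − μ)² = (1.45 − 0.9675)² + (0.97 − 0.9675)² + … = 13.1618
σ = √[13.1618 / 8] = 1.2827%
VaR = −(μ − z·σ) = −(0.9675 − 1.282 × 1.2827) = −(-0.6769) = 0.6769%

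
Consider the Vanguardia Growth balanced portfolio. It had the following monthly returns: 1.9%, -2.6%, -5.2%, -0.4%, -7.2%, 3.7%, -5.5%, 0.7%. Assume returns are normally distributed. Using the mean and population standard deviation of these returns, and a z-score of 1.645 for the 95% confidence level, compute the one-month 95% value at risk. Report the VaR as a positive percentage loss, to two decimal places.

7.85

r̄ = (1.9 − 2.6 − 5.2 − 0.4 − 7.2 + 3.7 − 5.5 + 0.7) / 8 = -1.8250%
Population σ = √[Σ(r − r̄)² / 8] = √[107.1950 / 8] = √13.3994 = 3.6605%
VaR = −(r̄ − z·σ) = −(-1.8250 − 1.645 × 3.6605) = −(-7.8465) = 7.8465%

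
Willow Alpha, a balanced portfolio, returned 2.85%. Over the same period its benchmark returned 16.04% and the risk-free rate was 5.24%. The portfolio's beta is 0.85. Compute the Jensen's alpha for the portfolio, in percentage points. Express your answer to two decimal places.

-11.57

CAPM expected return = Rf + β(Rm − Rf) = 5.24% + 0.85 × (16.04% − 5.24%) = 5.24 + 0.85 × 10.80 = 14.4200%
Jensen's α = Rp − E[R] = 2.85% − 14.4200% = -11.5700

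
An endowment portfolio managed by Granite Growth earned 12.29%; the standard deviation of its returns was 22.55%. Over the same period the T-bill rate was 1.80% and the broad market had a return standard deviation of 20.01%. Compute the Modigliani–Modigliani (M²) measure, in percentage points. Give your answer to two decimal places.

Sharpe = (Rp − Rf) / σp = (12.29% − 1.80%) / 22.55% = 0.4652
M² = Rf + Sharpe × σm = 1.80% + 0.4652 × 20.01% = 11.1087%

11.11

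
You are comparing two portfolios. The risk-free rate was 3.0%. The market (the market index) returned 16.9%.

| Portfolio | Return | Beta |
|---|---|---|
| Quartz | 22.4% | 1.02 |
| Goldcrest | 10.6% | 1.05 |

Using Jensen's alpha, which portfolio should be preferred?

Quartz: α = 22.4% − [3.0% + 1.02 × (16.9% − 3.0%)] = 5.222
Goldcrest: α = 10.6% − [3.0% + 1.05 × (16.9% − 3.0%)] = -6.995
Highest: Quartz (5.222).

Quartz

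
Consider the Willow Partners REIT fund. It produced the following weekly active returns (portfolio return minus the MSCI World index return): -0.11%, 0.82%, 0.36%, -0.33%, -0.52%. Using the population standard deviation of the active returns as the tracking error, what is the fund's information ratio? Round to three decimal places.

0.090

r̄ = (-0.11 + 0.82 + 0.36 − 0.33 − 0.52) / 5 = 0.0440%
Population σ = √[Σ(r − r̄)² / 5] = √[1.1837 / 5] = √0.2367 = 0.4865%
IR = r̄ / tracking error = 0.0440 / 0.4865 = 0.0904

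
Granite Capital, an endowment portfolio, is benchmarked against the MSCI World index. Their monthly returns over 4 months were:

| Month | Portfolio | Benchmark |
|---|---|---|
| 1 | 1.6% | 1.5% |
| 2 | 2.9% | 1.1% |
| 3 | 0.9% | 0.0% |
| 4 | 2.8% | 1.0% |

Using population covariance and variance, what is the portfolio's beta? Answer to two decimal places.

0.83

r̄p = 2.0500%,  r̄m = 0.9000%
Cov = Σ(rp − r̄p)(rm − r̄m) / 4 = 0.2525
Var(rm) = Σ(rm − r̄m)² / 4 = 0.3050
β = Cov / Var = 0.2525 / 0.3050 = 0.8279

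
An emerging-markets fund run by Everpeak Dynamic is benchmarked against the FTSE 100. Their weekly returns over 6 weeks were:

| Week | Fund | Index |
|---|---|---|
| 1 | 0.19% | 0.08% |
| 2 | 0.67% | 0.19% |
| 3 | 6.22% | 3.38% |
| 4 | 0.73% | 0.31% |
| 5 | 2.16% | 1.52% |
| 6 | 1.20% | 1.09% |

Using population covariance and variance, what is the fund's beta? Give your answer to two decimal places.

r̄p = 1.8617%,  r̄m = 1.0950%
Cov = Σ(rp − r̄p)(rm − r̄m) / 6 = 2.2921
Var(rm) = Σ(rm − r̄m)² / 6 = 1.3112
β = Cov / Var = 2.2921 / 1.3112 = 1.7481

1.75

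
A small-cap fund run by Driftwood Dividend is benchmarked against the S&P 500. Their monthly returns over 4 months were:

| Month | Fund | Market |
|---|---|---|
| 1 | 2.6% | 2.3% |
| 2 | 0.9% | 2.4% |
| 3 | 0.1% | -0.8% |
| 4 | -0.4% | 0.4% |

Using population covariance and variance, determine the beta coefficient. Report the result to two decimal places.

r̄p = 0.8000%,  r̄m = 1.0750%
Cov = Σ(rp − r̄p)(rm − r̄m) / 4 = 1.1150
Var(rm) = Σ(rm − r̄m)² / 4 = 1.8069
β = Cov / Var = 1.1150 / 1.8069 = 0.6171

0.62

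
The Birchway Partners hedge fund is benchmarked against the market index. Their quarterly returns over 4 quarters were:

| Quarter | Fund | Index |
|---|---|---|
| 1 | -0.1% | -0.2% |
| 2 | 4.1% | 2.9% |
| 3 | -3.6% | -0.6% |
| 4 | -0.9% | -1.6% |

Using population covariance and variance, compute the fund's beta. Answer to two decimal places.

r̄p = -0.1250%,  r̄m = 0.1250%
Cov = Σ(rp − r̄p)(rm − r̄m) / 4 = 3.8931
Var(rm) = Σ(rm − r̄m)² / 4 = 2.8269
β = Cov / Var = 3.8931 / 2.8269 = 1.3772

1.38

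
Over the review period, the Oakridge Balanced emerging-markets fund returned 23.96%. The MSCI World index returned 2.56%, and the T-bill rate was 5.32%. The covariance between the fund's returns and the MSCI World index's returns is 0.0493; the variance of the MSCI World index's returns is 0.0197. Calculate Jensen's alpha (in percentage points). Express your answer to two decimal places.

β = Cov / Var = 0.0493 / 0.0197 = 2.5025
E[R] = Rf + β(Rm − Rf) = 5.32% + 2.5025 × (2.56% − 5.32%) = -1.5869%
α = Rp − E[R] = 23.96% − -1.5869% = 25.5469

25.55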